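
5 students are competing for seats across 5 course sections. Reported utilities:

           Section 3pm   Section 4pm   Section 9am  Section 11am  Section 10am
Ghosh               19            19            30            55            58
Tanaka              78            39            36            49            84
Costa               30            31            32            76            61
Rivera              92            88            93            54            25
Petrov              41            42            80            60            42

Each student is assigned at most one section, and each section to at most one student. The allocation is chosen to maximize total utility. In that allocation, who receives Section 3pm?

Tanaka receives Section 3pm.

This is the linear assignment problem.
Optimal: Ghosh→Section 10am (58 points), Tanaka→Section 3pm (78 points), Costa→Section 11am (76 points), Rivera→Section 4pm (88 points), Petrov→Section 9am (80 points) — total 58+78+76+88+80 = 380 points.
Column-greedy (each section in turn goes to its best remaining student) gives 304 points, worse by 76.
Next-best assignment: Ghosh→Section 11am, Tanaka→Section 3pm, Costa→Section 10am, Rivera→Section 4pm, Petrov→Section 9am = 362 points.
Swapping Ghosh↔Costa (Ghosh→Section 11am 55 points, Costa→Section 10am 61 points) loses 18.
No other one-to-one assignment exceeds 380 points.
Tanaka's own top section is Section 10am (84 points), but forcing Tanaka→Section 10am and reassigning the rest optimally gives only 351 points — worse by 29.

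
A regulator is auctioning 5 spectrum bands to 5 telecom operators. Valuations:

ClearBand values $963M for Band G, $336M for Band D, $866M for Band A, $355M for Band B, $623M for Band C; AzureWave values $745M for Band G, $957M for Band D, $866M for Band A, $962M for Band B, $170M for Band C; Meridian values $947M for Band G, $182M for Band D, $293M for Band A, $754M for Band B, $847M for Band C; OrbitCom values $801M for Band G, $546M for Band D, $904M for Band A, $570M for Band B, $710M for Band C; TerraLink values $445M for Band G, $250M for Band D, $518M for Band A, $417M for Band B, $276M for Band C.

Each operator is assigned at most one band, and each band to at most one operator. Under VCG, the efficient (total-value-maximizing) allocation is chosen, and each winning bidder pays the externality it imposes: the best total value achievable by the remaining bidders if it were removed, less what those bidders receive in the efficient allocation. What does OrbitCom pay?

Efficient allocation: ClearBand→Band G ($963M), AzureWave→Band D ($957M), Meridian→Band C ($847M), OrbitCom→Band A ($904M), TerraLink→Band B ($417M); total welfare W = $4088M.
OrbitCom receives Band A at value $904M, so the others get W − 904 = $3184M.
Without OrbitCom: best allocation of the remaining 4 bidders over all 5 bands is ClearBand→Band G ($963M), AzureWave→Band B ($962M), Meridian→Band C ($847M), TerraLink→Band A ($518M), total $3290M.
VCG payment = (others' best without OrbitCom) − (others' welfare with OrbitCom) = 3290 − 3184 = $106M.

OrbitCom pays $106M.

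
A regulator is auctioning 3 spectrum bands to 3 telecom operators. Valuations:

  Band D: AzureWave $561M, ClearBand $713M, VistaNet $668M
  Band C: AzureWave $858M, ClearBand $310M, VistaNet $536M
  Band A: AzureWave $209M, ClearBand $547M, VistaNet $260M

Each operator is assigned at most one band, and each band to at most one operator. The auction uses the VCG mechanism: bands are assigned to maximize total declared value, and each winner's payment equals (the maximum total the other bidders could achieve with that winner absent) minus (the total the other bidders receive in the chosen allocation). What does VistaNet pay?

Efficient allocation: AzureWave→Band C ($858M), ClearBand→Band A ($547M), VistaNet→Band D ($668M); total welfare W = $2073M.
VistaNet receives Band D at value $668M, so the others get W − 668 = $1405M.
Without VistaNet: best allocation of the remaining 2 bidders over all 3 bands is AzureWave→Band C ($858M), ClearBand→Band D ($713M), total $1571M.
VCG payment = (others' best without VistaNet) − (others' welfare with VistaNet) = 1571 − 1405 = $166M.

VistaNet pays $166M.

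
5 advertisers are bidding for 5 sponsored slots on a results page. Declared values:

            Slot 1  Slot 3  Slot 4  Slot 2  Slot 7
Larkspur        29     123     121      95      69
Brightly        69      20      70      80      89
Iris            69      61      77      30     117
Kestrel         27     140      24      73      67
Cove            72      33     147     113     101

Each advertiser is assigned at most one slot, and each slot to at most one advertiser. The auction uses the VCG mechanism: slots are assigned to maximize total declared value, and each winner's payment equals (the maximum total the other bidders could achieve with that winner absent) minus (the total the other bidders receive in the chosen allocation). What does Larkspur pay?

Larkspur pays $11.

Efficient allocation: Larkspur→Slot 2 ($95), Brightly→Slot 1 ($69), Iris→Slot 7 ($117), Kestrel→Slot 3 ($140), Cove→Slot 4 ($147); total welfare W = $568.
Larkspur receives Slot 2 at value $95, so the others get W − 95 = $473.
Without Larkspur: best allocation of the remaining 4 bidders over all 5 slots is Brightly→Slot 2 ($80), Iris→Slot 7 ($117), Kestrel→Slot 3 ($140), Cove→Slot 4 ($147), total $484.
VCG payment = (others' best without Larkspur) − (others' welfare with Larkspur) = 484 − 473 = $11.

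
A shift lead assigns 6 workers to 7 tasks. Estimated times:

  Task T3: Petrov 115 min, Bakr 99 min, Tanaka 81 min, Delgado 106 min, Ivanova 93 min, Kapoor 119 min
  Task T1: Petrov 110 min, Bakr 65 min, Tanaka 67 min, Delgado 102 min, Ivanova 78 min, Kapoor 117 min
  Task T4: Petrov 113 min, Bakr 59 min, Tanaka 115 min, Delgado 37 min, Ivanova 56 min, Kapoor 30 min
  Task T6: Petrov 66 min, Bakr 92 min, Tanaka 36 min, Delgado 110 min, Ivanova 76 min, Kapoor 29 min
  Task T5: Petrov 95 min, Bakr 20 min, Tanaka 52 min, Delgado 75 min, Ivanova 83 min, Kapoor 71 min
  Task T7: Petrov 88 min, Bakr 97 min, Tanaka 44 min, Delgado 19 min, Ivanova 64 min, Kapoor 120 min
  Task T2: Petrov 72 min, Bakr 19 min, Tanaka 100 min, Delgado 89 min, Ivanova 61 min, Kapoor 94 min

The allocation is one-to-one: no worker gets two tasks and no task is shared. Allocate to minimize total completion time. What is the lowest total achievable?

Min total: 255 min

Optimal: Petrov→Task T2 (72 min), Bakr→Task T5 (20 min), Tanaka→Task T6 (36 min), Delgado→Task T7 (19 min), Ivanova→Task T1 (78 min), Kapoor→Task T4 (30 min) — total 72+20+36+19+78+30 = 255 min.
Min-entry greedy (repeatedly take the single cheapest remaining cell) gives 285 min, worse by 30.
Checked against all permutations: 255 min is optimal.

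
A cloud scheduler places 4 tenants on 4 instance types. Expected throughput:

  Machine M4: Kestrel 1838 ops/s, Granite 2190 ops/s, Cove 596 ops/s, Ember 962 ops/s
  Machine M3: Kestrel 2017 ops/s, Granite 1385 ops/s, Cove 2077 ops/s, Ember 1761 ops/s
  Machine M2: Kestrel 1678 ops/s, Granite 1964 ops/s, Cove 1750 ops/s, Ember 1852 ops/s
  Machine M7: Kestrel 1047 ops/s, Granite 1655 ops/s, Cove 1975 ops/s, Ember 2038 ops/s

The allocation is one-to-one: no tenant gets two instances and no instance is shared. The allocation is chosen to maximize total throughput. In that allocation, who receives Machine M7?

Cove receives Machine M7.

This is the linear assignment problem.
Optimal: Kestrel→Machine M3 (2017 ops/s), Granite→Machine M4 (2190 ops/s), Cove→Machine M7 (1975 ops/s), Ember→Machine M2 (1852 ops/s) — total 2017+2190+1975+1852 = 8034 ops/s.
Column-greedy (each instance in turn goes to its best remaining tenant) gives 7166 ops/s, worse by 868.
Next-best assignment: Kestrel→Machine M3, Granite→Machine M4, Cove→Machine M2, Ember→Machine M7 = 7995 ops/s.
Checked against all permutations: 8034 ops/s is optimal.
Cove's own top instance is Machine M3 (2077 ops/s), but forcing Cove→Machine M3 and reassigning the rest optimally gives only 7983 ops/s — worse by 51.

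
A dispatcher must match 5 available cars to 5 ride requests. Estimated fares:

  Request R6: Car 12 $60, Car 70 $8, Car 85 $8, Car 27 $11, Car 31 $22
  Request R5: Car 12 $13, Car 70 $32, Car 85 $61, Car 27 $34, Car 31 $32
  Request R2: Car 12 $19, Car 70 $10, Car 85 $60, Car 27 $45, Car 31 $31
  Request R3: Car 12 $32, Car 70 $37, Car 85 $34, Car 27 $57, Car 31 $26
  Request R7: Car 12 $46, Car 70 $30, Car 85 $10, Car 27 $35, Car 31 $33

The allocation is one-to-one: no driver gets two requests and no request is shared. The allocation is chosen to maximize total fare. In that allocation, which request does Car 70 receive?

Optimal: Car 12→Request R6 ($60), Car 70→Request R5 ($32), Car 85→Request R2 ($60), Car 27→Request R3 ($57), Car 31→Request R7 ($33) — total 60+32+60+57+33 = $242.
Max-entry greedy (repeatedly take the single best remaining cell) gives $221, worse by 21.
Next-best assignment: Car 12→Request R6, Car 70→Request R7, Car 85→Request R5, Car 27→Request R3, Car 31→Request R2 = $239.
No other one-to-one assignment exceeds $242.
Car 70's own top request is Request R3 ($37), but forcing Car 70→Request R3 and reassigning the rest optimally gives only $236 — worse by 6.

Car 70 receives Request R5.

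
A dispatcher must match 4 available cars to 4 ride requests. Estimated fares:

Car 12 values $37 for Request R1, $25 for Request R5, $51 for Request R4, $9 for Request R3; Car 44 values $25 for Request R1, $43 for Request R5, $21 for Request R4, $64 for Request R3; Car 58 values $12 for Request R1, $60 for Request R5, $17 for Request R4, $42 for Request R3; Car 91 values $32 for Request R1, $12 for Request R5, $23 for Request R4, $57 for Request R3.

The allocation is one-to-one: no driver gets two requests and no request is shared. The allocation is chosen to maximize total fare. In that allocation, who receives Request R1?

Car 91 receives Request R1.

Optimal: Car 12→Request R4 ($51), Car 44→Request R3 ($64), Car 58→Request R5 ($60), Car 91→Request R1 ($32) — total 51+64+60+32 = $207.
Column-greedy (each request in turn goes to its best remaining driver) gives $184, worse by 23.
No other one-to-one assignment exceeds $207.
Car 91's own top request is Request R3 ($57), but forcing Car 91→Request R3 and reassigning the rest optimally gives only $193 — worse by 14.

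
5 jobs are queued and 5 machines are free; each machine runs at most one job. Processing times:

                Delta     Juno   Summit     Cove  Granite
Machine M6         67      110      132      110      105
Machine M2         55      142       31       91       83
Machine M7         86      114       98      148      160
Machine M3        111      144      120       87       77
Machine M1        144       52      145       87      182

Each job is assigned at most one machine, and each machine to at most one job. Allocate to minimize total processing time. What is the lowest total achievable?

Minimum total: 356 min

Optimal: Delta→Machine M7 (86 min), Juno→Machine M1 (52 min), Summit→Machine M2 (31 min), Cove→Machine M6 (110 min), Granite→Machine M3 (77 min) — total 86+52+31+110+77 = 356 min.
Column-greedy (each machine in turn goes to its cheapest remaining job) gives 376 min, worse by 20.
Every other assignment is strictly worse.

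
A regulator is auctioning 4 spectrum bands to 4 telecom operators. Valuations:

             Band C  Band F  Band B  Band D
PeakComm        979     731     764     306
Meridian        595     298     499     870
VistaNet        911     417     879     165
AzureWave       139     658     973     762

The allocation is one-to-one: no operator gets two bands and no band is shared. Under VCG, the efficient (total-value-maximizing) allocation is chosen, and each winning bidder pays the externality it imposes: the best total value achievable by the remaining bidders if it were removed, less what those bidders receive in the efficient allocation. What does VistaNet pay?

Efficient allocation: PeakComm→Band F ($731M), Meridian→Band D ($870M), VistaNet→Band C ($911M), AzureWave→Band B ($973M); total welfare W = $3485M.
VistaNet receives Band C at value $911M, so the others get W − 911 = $2574M.
Without VistaNet: best allocation of the remaining 3 bidders over all 4 bands is PeakComm→Band C ($979M), Meridian→Band D ($870M), AzureWave→Band B ($973M), total $2822M.
VCG payment = (others' best without VistaNet) − (others' welfare with VistaNet) = 2822 − 2574 = $248M.

VistaNet pays $248M.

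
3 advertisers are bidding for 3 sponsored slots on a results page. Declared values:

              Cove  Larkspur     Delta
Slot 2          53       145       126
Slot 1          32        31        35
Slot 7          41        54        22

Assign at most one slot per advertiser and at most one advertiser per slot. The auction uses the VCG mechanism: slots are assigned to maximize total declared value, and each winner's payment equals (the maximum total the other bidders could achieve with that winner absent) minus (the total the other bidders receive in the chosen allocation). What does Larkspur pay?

Efficient allocation: Cove→Slot 7 ($41), Larkspur→Slot 2 ($145), Delta→Slot 1 ($35); total welfare W = $221.
Larkspur receives Slot 2 at value $145, so the others get W − 145 = $76.
Without Larkspur: best allocation of the remaining 2 bidders over all 3 slots is Cove→Slot 7 ($41), Delta→Slot 2 ($126), total $167.
VCG payment = (others' best without Larkspur) − (others' welfare with Larkspur) = 167 − 76 = $91.

Larkspur pays $91.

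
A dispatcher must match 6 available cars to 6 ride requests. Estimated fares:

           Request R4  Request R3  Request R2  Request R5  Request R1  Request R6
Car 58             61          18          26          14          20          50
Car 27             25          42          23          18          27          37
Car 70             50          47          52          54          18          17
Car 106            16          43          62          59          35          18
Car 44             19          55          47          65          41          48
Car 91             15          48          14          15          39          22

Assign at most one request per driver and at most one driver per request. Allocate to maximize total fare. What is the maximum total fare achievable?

Optimal: Car 58→Request R4 ($61), Car 27→Request R6 ($37), Car 70→Request R3 ($47), Car 106→Request R2 ($62), Car 44→Request R5 ($65), Car 91→Request R1 ($39) — total 61+37+47+62+65+39 = $311.
Max-entry greedy (repeatedly take the single best remaining cell) gives $291, worse by 20.
Next-best assignment: Car 58→Request R4, Car 27→Request R6, Car 70→Request R5, Car 106→Request R2, Car 44→Request R3, Car 91→Request R1 = $308.
Swapping Car 106↔Car 44 (Car 106→Request R5 $59, Car 44→Request R2 $47) loses 21.

Maximum total: $311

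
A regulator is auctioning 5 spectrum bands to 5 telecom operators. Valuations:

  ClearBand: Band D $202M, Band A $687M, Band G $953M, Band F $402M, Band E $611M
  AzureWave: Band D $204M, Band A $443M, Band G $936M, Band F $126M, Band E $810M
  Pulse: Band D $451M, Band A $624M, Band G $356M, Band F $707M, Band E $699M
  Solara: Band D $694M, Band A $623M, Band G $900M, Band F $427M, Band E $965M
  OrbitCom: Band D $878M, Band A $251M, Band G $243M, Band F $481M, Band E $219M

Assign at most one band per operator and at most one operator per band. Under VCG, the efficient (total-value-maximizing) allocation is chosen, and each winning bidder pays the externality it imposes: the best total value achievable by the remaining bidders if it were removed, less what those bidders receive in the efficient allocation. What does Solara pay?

Solara pays $140M.

Efficient allocation: ClearBand→Band A ($687M), AzureWave→Band G ($936M), Pulse→Band F ($707M), Solara→Band E ($965M), OrbitCom→Band D ($878M); total welfare W = $4173M.
Solara receives Band E at value $965M, so the others get W − 965 = $3208M.
Without Solara: best allocation of the remaining 4 bidders over all 5 bands is ClearBand→Band G ($953M), AzureWave→Band E ($810M), Pulse→Band F ($707M), OrbitCom→Band D ($878M), total $3348M.
VCG payment = (others' best without Solara) − (others' welfare with Solara) = 3348 − 3208 = $140M.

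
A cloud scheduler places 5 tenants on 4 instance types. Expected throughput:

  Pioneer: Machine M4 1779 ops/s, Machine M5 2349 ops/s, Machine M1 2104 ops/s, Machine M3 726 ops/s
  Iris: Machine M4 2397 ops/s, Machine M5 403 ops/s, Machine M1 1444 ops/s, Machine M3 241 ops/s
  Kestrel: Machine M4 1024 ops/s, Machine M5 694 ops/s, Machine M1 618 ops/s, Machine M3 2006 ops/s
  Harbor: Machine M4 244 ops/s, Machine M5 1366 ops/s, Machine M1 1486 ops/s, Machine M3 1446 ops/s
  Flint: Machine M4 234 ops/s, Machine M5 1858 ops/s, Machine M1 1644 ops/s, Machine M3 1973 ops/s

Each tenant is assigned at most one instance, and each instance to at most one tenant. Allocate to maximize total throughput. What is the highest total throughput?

This is the linear assignment problem.
Optimal: Iris→Machine M4 (2397 ops/s), Pioneer→Machine M5 (2349 ops/s), Flint→Machine M1 (1644 ops/s), Kestrel→Machine M3 (2006 ops/s) — total 2397+2349+1644+2006 = 8396 ops/s.

Max total: 8396 ops/s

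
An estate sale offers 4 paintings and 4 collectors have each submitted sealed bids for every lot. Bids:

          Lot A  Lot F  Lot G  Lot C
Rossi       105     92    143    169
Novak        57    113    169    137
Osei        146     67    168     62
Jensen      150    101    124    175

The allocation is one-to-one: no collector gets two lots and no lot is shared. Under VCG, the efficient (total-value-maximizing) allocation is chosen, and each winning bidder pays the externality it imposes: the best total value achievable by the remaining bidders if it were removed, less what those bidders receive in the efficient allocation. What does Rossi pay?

Efficient allocation: Rossi→Lot C ($169), Novak→Lot F ($113), Osei→Lot G ($168), Jensen→Lot A ($150); total welfare W = $600.
Rossi receives Lot C at value $169, so the others get W − 169 = $431.
Without Rossi: best allocation of the remaining 3 bidders over all 4 lots is Novak→Lot G ($169), Osei→Lot A ($146), Jensen→Lot C ($175), total $490.
VCG payment = (others' best without Rossi) − (others' welfare with Rossi) = 490 − 431 = $59.

Rossi pays $59.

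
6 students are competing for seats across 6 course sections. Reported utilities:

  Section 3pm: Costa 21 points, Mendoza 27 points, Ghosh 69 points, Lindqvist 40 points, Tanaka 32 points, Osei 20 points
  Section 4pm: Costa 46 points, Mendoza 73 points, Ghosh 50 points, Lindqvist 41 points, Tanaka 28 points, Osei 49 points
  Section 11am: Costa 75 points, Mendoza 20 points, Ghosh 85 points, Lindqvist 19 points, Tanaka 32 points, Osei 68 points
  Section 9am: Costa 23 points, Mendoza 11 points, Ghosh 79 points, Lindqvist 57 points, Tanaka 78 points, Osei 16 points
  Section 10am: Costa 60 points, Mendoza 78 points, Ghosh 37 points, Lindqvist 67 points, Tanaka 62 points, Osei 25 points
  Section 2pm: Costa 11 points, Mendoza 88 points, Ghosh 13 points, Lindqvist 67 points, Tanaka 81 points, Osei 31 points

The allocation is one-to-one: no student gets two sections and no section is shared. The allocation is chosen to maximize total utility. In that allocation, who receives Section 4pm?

This is a one-to-one assignment (maximum-weight bipartite matching).
Optimal: Costa→Section 11am (75 points), Mendoza→Section 2pm (88 points), Ghosh→Section 3pm (69 points), Lindqvist→Section 10am (67 points), Tanaka→Section 9am (78 points), Osei→Section 4pm (49 points) — total 75+88+69+67+78+49 = 426 points.
Column-greedy (each section in turn goes to its best remaining student) gives 393 points, worse by 33.
Swapping Osei↔Lindqvist (Osei→Section 10am 25 points, Lindqvist→Section 4pm 41 points) loses 50.
Every other assignment is strictly worse.
Osei's own top section is Section 11am (68 points), but forcing Osei→Section 11am and reassigning the rest optimally gives only 416 points — worse by 10.

Osei receives Section 4pm.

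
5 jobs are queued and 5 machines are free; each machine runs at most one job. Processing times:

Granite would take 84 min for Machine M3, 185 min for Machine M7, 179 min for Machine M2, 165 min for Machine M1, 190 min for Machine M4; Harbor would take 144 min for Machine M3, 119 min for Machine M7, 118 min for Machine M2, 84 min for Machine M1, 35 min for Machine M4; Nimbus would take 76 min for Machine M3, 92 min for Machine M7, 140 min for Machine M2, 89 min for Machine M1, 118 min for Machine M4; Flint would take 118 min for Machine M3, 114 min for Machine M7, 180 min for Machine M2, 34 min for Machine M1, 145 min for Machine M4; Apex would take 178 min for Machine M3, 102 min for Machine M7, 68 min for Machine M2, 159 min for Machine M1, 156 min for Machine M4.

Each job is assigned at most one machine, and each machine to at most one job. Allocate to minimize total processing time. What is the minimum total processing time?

Minimum total: 313 min

This is a one-to-one assignment (minimum-cost bipartite matching).
Optimal: Granite→Machine M3 (84 min), Harbor→Machine M4 (35 min), Nimbus→Machine M7 (92 min), Flint→Machine M1 (34 min), Apex→Machine M2 (68 min) — total 84+35+92+34+68 = 313 min.
Min-entry greedy (repeatedly take the single cheapest remaining cell) gives 398 min, worse by 85.
Next-best assignment: Granite→Machine M3, Harbor→Machine M4, Nimbus→Machine M1, Flint→Machine M7, Apex→Machine M2 = 390 min.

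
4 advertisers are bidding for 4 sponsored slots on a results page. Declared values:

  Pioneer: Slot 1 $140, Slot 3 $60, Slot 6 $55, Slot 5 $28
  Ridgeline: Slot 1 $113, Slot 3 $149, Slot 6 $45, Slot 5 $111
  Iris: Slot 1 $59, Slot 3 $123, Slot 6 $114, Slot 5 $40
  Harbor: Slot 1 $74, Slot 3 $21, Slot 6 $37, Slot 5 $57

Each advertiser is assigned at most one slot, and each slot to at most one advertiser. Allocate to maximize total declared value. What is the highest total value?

Optimal: Pioneer→Slot 1 ($140), Ridgeline→Slot 3 ($149), Iris→Slot 6 ($114), Harbor→Slot 5 ($57) — total 140+149+114+57 = $460.
Every other assignment is strictly worse.

Maximum total: $460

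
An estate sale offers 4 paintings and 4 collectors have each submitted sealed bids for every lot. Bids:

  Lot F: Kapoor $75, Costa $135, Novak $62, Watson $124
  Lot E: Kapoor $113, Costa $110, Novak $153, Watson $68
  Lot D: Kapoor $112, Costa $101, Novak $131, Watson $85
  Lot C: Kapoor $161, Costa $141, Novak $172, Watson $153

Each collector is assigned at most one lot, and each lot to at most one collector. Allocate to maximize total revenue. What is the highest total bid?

Optimal: Kapoor→Lot D ($112), Costa→Lot F ($135), Novak→Lot E ($153), Watson→Lot C ($153) — total 112+135+153+153 = $553.
Max-entry greedy (repeatedly take the single best remaining cell) gives $505, worse by 48.
Swapping Novak↔Costa (Novak→Lot F $62, Costa→Lot E $110) loses 116.

Max total: $553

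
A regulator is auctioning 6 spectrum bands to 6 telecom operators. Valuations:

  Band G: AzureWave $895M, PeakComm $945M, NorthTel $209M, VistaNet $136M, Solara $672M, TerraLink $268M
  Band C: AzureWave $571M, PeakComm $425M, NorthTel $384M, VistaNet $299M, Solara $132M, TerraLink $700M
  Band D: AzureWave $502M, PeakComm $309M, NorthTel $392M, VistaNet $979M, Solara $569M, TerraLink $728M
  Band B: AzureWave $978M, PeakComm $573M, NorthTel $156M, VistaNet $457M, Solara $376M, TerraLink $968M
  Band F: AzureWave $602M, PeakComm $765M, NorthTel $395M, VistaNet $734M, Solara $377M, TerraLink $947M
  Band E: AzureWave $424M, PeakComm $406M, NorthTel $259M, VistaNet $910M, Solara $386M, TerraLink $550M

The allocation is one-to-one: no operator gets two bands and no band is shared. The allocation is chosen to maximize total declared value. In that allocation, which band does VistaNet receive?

VistaNet receives Band E.

This is a one-to-one assignment (maximum-weight bipartite matching).
Optimal: AzureWave→Band B ($978M), PeakComm→Band G ($945M), NorthTel→Band C ($384M), VistaNet→Band E ($910M), Solara→Band D ($569M), TerraLink→Band F ($947M) — total 978+945+384+910+569+947 = $4733M.
Max-entry greedy (repeatedly take the single best remaining cell) gives $4619M, worse by 114.
Swapping PeakComm↔AzureWave (PeakComm→Band B $573M, AzureWave→Band G $895M) loses 455.
VistaNet's own top band is Band D ($979M), but forcing VistaNet→Band D and reassigning the rest optimally gives only $4619M — worse by 114.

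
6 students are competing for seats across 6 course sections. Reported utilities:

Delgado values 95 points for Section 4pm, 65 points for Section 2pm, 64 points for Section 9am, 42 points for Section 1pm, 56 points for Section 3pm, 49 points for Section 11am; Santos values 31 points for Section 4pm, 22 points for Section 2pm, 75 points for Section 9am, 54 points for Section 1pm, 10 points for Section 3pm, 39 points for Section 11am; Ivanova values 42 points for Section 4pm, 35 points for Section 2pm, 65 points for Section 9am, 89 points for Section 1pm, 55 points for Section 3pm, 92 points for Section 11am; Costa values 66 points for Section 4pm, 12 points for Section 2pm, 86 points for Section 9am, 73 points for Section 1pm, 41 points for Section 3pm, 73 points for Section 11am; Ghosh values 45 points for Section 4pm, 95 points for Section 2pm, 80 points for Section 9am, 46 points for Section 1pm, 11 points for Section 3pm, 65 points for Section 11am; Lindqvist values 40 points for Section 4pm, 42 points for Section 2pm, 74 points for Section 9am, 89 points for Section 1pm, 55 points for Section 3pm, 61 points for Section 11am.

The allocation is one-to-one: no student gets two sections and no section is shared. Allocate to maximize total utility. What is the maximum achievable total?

Maximum total: 487 points

This is the linear assignment problem.
Optimal: Delgado→Section 4pm (95 points), Santos→Section 9am (75 points), Ivanova→Section 11am (92 points), Costa→Section 3pm (41 points), Ghosh→Section 2pm (95 points), Lindqvist→Section 1pm (89 points) — total 95+75+92+41+95+89 = 487 points.
Max-entry greedy (repeatedly take the single best remaining cell) gives 467 points, worse by 20.
Next-best assignment: Delgado→Section 4pm, Santos→Section 9am, Ivanova→Section 11am, Costa→Section 1pm, Ghosh→Section 2pm, Lindqvist→Section 3pm = 485 points.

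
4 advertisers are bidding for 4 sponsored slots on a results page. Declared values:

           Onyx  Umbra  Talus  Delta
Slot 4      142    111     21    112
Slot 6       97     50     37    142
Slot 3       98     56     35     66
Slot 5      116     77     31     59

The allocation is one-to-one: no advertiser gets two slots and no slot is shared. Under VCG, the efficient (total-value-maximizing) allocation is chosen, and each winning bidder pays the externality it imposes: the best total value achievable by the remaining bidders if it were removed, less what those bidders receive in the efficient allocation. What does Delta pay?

Efficient allocation: Onyx→Slot 5 ($116), Umbra→Slot 4 ($111), Talus→Slot 3 ($35), Delta→Slot 6 ($142); total welfare W = $404.
Delta receives Slot 6 at value $142, so the others get W − 142 = $262.
Without Delta: best allocation of the remaining 3 bidders over all 4 slots is Onyx→Slot 5 ($116), Umbra→Slot 4 ($111), Talus→Slot 6 ($37), total $264.
VCG payment = (others' best without Delta) − (others' welfare with Delta) = 264 − 262 = $2.

Delta pays $2.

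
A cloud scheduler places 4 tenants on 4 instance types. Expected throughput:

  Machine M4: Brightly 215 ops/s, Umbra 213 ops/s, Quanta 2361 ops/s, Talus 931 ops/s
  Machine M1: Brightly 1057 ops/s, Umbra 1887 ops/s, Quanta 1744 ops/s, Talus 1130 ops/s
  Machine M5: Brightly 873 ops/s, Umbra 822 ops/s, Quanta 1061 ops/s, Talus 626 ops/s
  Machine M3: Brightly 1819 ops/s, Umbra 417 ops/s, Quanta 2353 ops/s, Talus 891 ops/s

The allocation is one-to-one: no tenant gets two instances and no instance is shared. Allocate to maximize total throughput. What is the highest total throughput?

Maximum total: 6693 ops/s

Optimal: Brightly→Machine M3 (1819 ops/s), Umbra→Machine M1 (1887 ops/s), Quanta→Machine M4 (2361 ops/s), Talus→Machine M5 (626 ops/s) — total 1819+1887+2361+626 = 6693 ops/s.
Column-greedy (each instance in turn goes to its best remaining tenant) gives 6012 ops/s, worse by 681.
No other one-to-one assignment exceeds 6693 ops/s.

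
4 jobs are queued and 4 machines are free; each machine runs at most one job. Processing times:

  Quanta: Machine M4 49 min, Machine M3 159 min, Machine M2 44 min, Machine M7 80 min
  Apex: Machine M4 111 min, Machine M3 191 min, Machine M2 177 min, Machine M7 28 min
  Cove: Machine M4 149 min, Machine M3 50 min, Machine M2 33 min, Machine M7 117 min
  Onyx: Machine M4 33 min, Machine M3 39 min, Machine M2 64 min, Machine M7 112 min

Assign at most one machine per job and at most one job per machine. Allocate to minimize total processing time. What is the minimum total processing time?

Optimal: Quanta→Machine M4 (49 min), Apex→Machine M7 (28 min), Cove→Machine M2 (33 min), Onyx→Machine M3 (39 min) — total 49+28+33+39 = 149 min.
Row-greedy (each job in turn takes its cheapest remaining machine) gives 155 min, worse by 6.
Swapping Onyx↔Quanta (Onyx→Machine M4 33 min, Quanta→Machine M3 159 min) adds 104.
Checked against all permutations: 149 min is optimal.

Minimum total: 149 min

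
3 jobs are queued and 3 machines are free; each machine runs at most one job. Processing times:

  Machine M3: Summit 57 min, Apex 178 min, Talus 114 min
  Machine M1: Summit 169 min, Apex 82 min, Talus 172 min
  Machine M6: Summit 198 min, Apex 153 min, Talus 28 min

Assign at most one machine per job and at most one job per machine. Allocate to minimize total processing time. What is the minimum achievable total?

This is the linear assignment problem.
Optimal: Summit→Machine M3 (57 min), Apex→Machine M1 (82 min), Talus→Machine M6 (28 min) — total 57+82+28 = 167 min.
Swapping Apex↔Summit (Apex→Machine M3 178 min, Summit→Machine M1 169 min) adds 208.

Min total: 167 min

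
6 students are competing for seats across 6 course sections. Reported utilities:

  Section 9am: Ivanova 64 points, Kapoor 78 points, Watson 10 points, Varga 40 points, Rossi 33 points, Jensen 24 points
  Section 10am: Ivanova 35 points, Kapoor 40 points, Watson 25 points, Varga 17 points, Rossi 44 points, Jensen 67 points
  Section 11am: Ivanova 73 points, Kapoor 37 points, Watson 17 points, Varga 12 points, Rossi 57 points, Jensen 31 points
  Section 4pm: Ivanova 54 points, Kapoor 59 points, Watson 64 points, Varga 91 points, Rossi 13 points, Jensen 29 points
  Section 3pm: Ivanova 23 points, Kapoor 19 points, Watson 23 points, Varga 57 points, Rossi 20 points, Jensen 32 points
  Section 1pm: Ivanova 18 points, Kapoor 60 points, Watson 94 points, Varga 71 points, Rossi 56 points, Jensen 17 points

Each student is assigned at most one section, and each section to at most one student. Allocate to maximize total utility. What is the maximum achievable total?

Maximum total: 423 points

Optimal: Ivanova→Section 11am (73 points), Kapoor→Section 9am (78 points), Watson→Section 1pm (94 points), Varga→Section 4pm (91 points), Rossi→Section 3pm (20 points), Jensen→Section 10am (67 points) — total 73+78+94+91+20+67 = 423 points.
Row-greedy (each student in turn takes its best remaining section) gives 412 points, worse by 11.
Next-best assignment: Ivanova→Section 11am, Kapoor→Section 9am, Watson→Section 1pm, Varga→Section 4pm, Rossi→Section 10am, Jensen→Section 3pm = 412 points.
No other one-to-one assignment exceeds 423 points.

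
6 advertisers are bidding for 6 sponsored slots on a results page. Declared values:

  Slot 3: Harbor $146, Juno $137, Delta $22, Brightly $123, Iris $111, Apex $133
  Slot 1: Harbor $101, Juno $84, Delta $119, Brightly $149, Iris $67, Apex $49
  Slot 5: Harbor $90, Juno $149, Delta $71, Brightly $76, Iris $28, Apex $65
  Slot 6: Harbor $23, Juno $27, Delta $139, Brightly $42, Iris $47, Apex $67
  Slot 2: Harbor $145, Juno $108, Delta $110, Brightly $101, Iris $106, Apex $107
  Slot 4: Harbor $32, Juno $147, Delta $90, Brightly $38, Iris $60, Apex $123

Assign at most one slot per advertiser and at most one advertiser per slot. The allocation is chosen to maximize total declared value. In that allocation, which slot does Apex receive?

Optimal: Harbor→Slot 2 ($145), Juno→Slot 5 ($149), Delta→Slot 6 ($139), Brightly→Slot 1 ($149), Iris→Slot 3 ($111), Apex→Slot 4 ($123) — total 145+149+139+149+111+123 = $816.
Max-entry greedy (repeatedly take the single best remaining cell) gives $812, worse by 4.
Apex's own top slot is Slot 3 ($133), but forcing Apex→Slot 3 and reassigning the rest optimally gives only $775 — worse by 41.

Apex receives Slot 4.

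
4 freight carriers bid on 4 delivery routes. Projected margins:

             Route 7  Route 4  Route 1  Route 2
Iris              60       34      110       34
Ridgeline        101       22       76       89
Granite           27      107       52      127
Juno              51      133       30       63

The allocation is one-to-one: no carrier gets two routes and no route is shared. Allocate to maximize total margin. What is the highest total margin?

Maximum total: $471k

Treat this as an assignment problem: match each carrier to one route.
Optimal: Iris→Route 1 ($110k), Ridgeline→Route 7 ($101k), Granite→Route 2 ($127k), Juno→Route 4 ($133k) — total 110+101+127+133 = $471k.
No other one-to-one assignment exceeds $471k.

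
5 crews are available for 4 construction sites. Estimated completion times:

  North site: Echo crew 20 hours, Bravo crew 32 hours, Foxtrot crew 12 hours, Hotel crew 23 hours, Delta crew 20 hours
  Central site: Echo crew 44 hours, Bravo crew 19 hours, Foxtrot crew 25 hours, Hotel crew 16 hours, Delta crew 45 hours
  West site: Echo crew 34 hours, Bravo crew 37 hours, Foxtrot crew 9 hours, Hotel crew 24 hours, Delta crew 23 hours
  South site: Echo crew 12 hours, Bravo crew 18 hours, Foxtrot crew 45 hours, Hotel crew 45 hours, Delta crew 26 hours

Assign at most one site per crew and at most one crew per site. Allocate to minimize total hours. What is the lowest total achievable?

Minimum total: 57 hours

Optimal: Delta crew→North site (20 hours), Hotel crew→Central site (16 hours), Foxtrot crew→West site (9 hours), Echo crew→South site (12 hours) — total 20+16+9+12 = 57 hours.
Column-greedy (each site in turn goes to its cheapest remaining crew) gives 63 hours, worse by 6.
Next-best assignment: Delta crew→North site, Bravo crew→Central site, Foxtrot crew→West site, Echo crew→South site = 60 hours.
Swapping Echo crew↔Delta crew (Echo crew→North site 20 hours, Delta crew→South site 26 hours) adds 14.
Every other assignment is strictly worse.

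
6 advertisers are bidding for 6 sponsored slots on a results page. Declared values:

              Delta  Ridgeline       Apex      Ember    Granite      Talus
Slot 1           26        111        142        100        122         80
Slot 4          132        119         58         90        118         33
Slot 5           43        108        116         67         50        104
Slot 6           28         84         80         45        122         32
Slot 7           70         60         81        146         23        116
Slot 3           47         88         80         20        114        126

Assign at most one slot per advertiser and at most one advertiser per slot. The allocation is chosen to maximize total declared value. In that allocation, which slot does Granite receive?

Optimal: Delta→Slot 4 ($132), Ridgeline→Slot 5 ($108), Apex→Slot 1 ($142), Ember→Slot 7 ($146), Granite→Slot 6 ($122), Talus→Slot 3 ($126) — total 132+108+142+146+122+126 = $776.
Row-greedy (each advertiser in turn takes its best remaining slot) gives $753, worse by 23.
No other one-to-one assignment exceeds $776.
Granite's own top slot is Slot 1 ($122), but forcing Granite→Slot 1 and reassigning the rest optimally gives only $726 — worse by 50.

Granite receives Slot 6.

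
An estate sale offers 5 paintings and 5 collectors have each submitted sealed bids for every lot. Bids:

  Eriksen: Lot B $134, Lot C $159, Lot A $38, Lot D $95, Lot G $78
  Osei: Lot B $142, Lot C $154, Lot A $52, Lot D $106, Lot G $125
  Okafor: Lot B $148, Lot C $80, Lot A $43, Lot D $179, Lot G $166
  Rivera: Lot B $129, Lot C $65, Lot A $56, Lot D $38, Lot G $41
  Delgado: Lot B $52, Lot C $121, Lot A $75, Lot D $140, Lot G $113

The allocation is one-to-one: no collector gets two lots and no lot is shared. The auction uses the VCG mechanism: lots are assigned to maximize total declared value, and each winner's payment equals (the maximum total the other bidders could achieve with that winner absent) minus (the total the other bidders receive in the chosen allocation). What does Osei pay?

Efficient allocation: Eriksen→Lot C ($159), Osei→Lot G ($125), Okafor→Lot D ($179), Rivera→Lot B ($129), Delgado→Lot A ($75); total welfare W = $667.
Osei receives Lot G at value $125, so the others get W − 125 = $542.
Without Osei: best allocation of the remaining 4 bidders over all 5 lots is Eriksen→Lot C ($159), Okafor→Lot G ($166), Rivera→Lot B ($129), Delgado→Lot D ($140), total $594.
VCG payment = (others' best without Osei) − (others' welfare with Osei) = 594 − 542 = $52.

Osei pays $52.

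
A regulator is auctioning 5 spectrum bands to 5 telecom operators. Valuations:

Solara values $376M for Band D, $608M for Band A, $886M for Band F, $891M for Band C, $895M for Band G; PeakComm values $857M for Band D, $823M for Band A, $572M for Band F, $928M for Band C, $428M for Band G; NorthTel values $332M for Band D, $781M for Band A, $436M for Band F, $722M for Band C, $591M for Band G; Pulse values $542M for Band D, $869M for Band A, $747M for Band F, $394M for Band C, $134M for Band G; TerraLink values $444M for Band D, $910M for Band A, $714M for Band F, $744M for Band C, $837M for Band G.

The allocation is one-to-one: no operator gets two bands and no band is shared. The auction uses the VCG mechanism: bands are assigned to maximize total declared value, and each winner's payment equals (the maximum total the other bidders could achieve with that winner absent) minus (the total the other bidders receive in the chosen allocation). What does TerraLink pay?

TerraLink pays $17M.

Efficient allocation: Solara→Band F ($886M), PeakComm→Band D ($857M), NorthTel→Band C ($722M), Pulse→Band A ($869M), TerraLink→Band G ($837M); total welfare W = $4171M.
TerraLink receives Band G at value $837M, so the others get W − 837 = $3334M.
Without TerraLink: best allocation of the remaining 4 bidders over all 5 bands is Solara→Band G ($895M), PeakComm→Band C ($928M), NorthTel→Band A ($781M), Pulse→Band F ($747M), total $3351M.
VCG payment = (others' best without TerraLink) − (others' welfare with TerraLink) = 3351 − 3334 = $17M.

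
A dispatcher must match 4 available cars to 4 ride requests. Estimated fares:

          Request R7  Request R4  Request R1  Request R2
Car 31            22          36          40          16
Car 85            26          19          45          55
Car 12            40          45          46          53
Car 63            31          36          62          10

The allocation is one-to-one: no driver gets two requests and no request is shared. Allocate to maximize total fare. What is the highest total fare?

Max total: $193

Optimal: Car 31→Request R4 ($36), Car 85→Request R2 ($55), Car 12→Request R7 ($40), Car 63→Request R1 ($62) — total 36+55+40+62 = $193.
Max-entry greedy (repeatedly take the single best remaining cell) gives $184, worse by 9.
Swapping Car 63↔Car 85 (Car 63→Request R2 $10, Car 85→Request R1 $45) loses 62.
No other one-to-one assignment exceeds $193.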